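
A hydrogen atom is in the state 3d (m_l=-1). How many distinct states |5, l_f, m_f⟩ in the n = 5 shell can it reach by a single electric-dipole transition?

E1 requires Δl = ±1, so l_f ∈ {1, 3}; with 0 ≤ l_f ≤ n_f−1 = 4, the allowed l_f values are {1, 3}.
For l_f = 1: m_f ∈ {m_i−1, m_i, m_i+1} ∩ [−1, 1] = {-1, 0} → 2 states.
For l_f = 3: m_f ∈ {m_i−1, m_i, m_i+1} ∩ [−3, 3] = {-2, -1, 0} → 3 states.
Total: 5.

5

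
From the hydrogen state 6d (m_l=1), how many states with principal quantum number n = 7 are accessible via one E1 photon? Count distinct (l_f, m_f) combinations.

5

E1 requires Δl = ±1, so l_f ∈ {1, 3}; with 0 ≤ l_f ≤ n_f−1 = 6, the allowed l_f values are {1, 3}.
For l_f = 1: m_f ∈ {m_i−1, m_i, m_i+1} ∩ [−1, 1] = {0, 1} → 2 states.
For l_f = 3: m_f ∈ {m_i−1, m_i, m_i+1} ∩ [−3, 3] = {0, 1, 2} → 3 states.
Total: 5.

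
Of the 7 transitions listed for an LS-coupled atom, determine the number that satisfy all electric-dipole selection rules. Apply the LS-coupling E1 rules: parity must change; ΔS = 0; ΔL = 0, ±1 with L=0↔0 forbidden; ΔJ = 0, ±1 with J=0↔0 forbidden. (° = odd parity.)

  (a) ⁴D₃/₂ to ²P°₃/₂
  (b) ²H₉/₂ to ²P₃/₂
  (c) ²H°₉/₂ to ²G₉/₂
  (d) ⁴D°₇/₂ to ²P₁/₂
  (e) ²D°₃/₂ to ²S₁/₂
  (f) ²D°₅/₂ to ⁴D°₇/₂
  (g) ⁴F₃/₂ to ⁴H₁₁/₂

1

(a) forbidden (ΔS fails)
(b) forbidden (parity, ΔL, ΔJ fail)
(c) allowed
(d) forbidden (ΔS, ΔJ fail)
(e) forbidden (ΔL fails)
(f) forbidden (parity, ΔS fail)
(g) forbidden (parity, ΔL, ΔJ fail)
Total allowed: 1 of 7.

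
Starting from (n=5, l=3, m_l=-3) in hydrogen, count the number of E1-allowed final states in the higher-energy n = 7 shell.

4

E1 requires Δl = ±1, so l_f ∈ {2, 4}; with 0 ≤ l_f ≤ n_f−1 = 6, the allowed l_f values are {2, 4}.
For l_f = 2: m_f ∈ {m_i−1, m_i, m_i+1} ∩ [−2, 2] = {-2} → 1 state.
For l_f = 4: m_f ∈ {m_i−1, m_i, m_i+1} ∩ [−4, 4] = {-4, -3, -2} → 3 states.
Total: 4.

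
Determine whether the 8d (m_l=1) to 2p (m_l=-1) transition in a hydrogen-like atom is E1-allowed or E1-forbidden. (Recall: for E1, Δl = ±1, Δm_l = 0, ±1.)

forbidden

l: 2 → 1 (Δl = -1). Δl = ±1 ✓.
Δm_l = -1 − (1) = -2. E1 requires Δm_l = 0, ±1: ✗.
The transition is electric-dipole forbidden.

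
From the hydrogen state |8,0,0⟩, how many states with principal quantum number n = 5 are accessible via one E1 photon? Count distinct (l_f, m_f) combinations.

3

E1 requires Δl = ±1, so l_f ∈ {-1, 1}; with 0 ≤ l_f ≤ n_f−1 = 4, the allowed l_f values are {1}.
For l_f = 1: m_f ∈ {m_i−1, m_i, m_i+1} ∩ [−1, 1] = {-1, 0, 1} → 3 states.
Total: 3.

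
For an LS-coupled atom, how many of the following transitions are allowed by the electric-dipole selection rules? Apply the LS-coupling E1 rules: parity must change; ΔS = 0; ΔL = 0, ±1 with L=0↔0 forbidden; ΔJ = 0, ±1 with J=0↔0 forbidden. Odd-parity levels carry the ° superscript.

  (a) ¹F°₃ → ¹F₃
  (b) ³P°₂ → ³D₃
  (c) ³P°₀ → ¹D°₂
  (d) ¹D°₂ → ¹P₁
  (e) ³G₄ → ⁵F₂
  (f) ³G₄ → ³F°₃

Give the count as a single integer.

(a) allowed
(b) allowed
(c) forbidden (parity, ΔS, ΔJ fail)
(d) allowed
(e) forbidden (parity, ΔS, ΔJ fail)
(f) allowed
Total allowed: 4 of 6.

4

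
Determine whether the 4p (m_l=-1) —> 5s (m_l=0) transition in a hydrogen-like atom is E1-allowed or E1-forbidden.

Initial l = 1, final l = 0, so Δl = -1. E1 requires Δl = ±1: ✓.
m_l: -1 → 0 (Δm_l = +1). |Δm_l| ≤ 1 ✓.
All E1 selection rules are satisfied.

allowed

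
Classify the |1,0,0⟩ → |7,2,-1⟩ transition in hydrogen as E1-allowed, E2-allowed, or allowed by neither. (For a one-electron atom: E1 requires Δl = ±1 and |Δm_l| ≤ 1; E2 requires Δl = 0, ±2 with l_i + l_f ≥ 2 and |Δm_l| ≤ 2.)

E2

Δl = 2 − 0 = +2; l_i + l_f = 2.
Δm_l = -1.
E1 (Δl = ±1, |Δm_l| ≤ 1): not satisfied.
E2 (Δl = 0,±2, l_i+l_f ≥ 2, |Δm_l| ≤ 2): satisfied.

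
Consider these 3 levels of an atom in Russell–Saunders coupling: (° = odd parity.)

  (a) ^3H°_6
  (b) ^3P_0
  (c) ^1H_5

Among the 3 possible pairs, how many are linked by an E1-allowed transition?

0

(a)–(b): forbidden (ΔL, ΔJ).
(a)–(c): forbidden (ΔS).
(b)–(c): forbidden (parity, ΔS, ΔL, ΔJ).
Allowed pairs: 0 of 3.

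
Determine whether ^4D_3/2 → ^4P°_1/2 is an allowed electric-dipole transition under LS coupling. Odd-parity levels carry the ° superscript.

allowed

Parity must change: even → odd — satisfied.
ΔS = 0: S: 3/2 → 3/2 — satisfied.
ΔL = 0, ±1 (not L=0↔0): L: 2 → 1, ΔL = -1 — satisfied.
ΔJ = 0, ±1 (not J=0↔0): J: 3/2 → 1/2, ΔJ = -1 — satisfied.
All four E1 rules are satisfied.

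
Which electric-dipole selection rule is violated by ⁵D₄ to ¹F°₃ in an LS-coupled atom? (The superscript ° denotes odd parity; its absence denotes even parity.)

the ΔS = 0 rule

Initial level: S=2, L=2, J=4, parity even. Final level: S=0, L=3, J=3, parity odd.
Parity must change: even → odd — passes.
ΔS = 0: S: 2 → 0 — fails.
ΔL = 0, ±1 (not L=0↔0): L: 2 → 3, ΔL = +1 — passes.
ΔJ = 0, ±1 (not J=0↔0): J: 4 → 3, ΔJ = -1 — passes.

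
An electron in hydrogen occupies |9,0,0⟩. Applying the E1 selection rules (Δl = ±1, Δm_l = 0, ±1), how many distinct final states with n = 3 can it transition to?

E1 requires Δl = ±1, so l_f ∈ {-1, 1}; with 0 ≤ l_f ≤ n_f−1 = 2, the allowed l_f values are {1}.
For l_f = 1: m_f ∈ {m_i−1, m_i, m_i+1} ∩ [−1, 1] = {-1, 0, 1} → 3 states.
Total: 3.

3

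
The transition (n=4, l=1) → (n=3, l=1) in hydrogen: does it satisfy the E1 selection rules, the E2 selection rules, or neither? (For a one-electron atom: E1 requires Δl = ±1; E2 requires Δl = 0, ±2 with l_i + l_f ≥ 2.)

E2

Δl = 1 − 1 = +0; l_i + l_f = 2.
E1 (Δl = ±1): not satisfied.
E2 (Δl = 0,±2, l_i+l_f ≥ 2): satisfied.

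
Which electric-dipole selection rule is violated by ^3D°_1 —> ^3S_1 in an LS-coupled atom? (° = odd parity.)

the ΔL = 0, ±1 rule

Reading off the term symbols: S 1→1, L 2→0, J 1→1, parity odd→even.
Parity must change: odd → even — satisfied.
ΔS = 0: S: 1 → 1 — satisfied.
ΔL = 0, ±1 (not L=0↔0): L: 2 → 0, ΔL = -2 — violated.
ΔJ = 0, ±1 (not J=0↔0): J: 1 → 1, ΔJ = +0 — satisfied.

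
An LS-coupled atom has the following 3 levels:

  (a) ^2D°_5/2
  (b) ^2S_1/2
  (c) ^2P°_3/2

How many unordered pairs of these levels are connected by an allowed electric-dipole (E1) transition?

(a)–(b): forbidden (ΔL, ΔJ).
(a)–(c): forbidden (parity).
(b)–(c): allowed.
Allowed pairs: 1 of 3.

1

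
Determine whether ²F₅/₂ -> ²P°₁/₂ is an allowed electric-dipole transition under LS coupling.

Initial level: S=1/2, L=3, J=5/2, parity even. Final level: S=1/2, L=1, J=1/2, parity odd.
Parity must change: even → odd — ✓.
ΔS = 0: S: 1/2 → 1/2 — ✓.
ΔL = 0, ±1 (not L=0↔0): L: 3 → 1, ΔL = -2 — ✗.
ΔJ = 0, ±1 (not J=0↔0): J: 5/2 → 1/2, ΔJ = -2 — ✗.
Rule(s) violated: ΔL, ΔJ.

forbidden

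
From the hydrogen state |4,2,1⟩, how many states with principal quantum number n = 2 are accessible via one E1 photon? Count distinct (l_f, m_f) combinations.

E1 requires Δl = ±1, so l_f ∈ {1, 3}; with 0 ≤ l_f ≤ n_f−1 = 1, the allowed l_f values are {1}.
For l_f = 1: m_f ∈ {m_i−1, m_i, m_i+1} ∩ [−1, 1] = {0, 1} → 2 states.
Total: 2.

2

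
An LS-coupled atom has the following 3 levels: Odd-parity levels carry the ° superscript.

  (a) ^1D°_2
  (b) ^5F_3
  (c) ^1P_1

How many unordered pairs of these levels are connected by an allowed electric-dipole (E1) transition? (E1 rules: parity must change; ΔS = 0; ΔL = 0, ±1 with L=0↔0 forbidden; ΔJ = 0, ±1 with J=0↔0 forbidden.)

1

(a)–(b): forbidden (ΔS).
(a)–(c): allowed.
(b)–(c): forbidden (parity, ΔS, ΔL, ΔJ).
Allowed pairs: 1 of 3.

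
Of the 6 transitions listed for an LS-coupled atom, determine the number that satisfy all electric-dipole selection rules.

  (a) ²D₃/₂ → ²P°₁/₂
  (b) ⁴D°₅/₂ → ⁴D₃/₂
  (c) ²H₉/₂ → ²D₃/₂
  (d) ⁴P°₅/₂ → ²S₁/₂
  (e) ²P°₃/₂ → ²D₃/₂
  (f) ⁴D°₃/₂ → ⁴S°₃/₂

(a) allowed
(b) allowed
(c) forbidden (parity, ΔL, ΔJ fail)
(d) forbidden (ΔS, ΔJ fail)
(e) allowed
(f) forbidden (parity, ΔL fail)
Total allowed: 3 of 6.

3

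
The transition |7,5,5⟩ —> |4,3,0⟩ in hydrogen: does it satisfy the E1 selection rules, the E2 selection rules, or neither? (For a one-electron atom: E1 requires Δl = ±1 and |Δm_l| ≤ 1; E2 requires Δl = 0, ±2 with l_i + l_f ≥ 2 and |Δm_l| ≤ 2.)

Δl = 3 − 5 = -2; l_i + l_f = 8.
Δm_l = -5.
E1 (Δl = ±1, |Δm_l| ≤ 1): not satisfied.
E2 (Δl = 0,±2, l_i+l_f ≥ 2, |Δm_l| ≤ 2): not satisfied.

neither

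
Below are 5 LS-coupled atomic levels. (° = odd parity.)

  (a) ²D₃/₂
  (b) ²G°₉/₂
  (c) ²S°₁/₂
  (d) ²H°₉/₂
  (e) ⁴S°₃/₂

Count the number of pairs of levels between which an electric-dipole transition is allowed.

(a)–(b): forbidden (ΔL, ΔJ).
(a)–(c): forbidden (ΔL).
(a)–(d): forbidden (ΔL, ΔJ).
(a)–(e): forbidden (ΔS, ΔL).
(b)–(c): forbidden (parity, ΔL, ΔJ).
(b)–(d): forbidden (parity).
(b)–(e): forbidden (parity, ΔS, ΔL, ΔJ).
(c)–(d): forbidden (parity, ΔL, ΔJ).
(c)–(e): forbidden (parity, ΔS, ΔL).
(d)–(e): forbidden (parity, ΔS, ΔL, ΔJ).
Allowed pairs: 0 of 10.

0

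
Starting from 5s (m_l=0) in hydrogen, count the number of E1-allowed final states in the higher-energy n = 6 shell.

3

E1 requires Δl = ±1, so l_f ∈ {-1, 1}; with 0 ≤ l_f ≤ n_f−1 = 5, the allowed l_f values are {1}.
For l_f = 1: m_f ∈ {m_i−1, m_i, m_i+1} ∩ [−1, 1] = {-1, 0, 1} → 3 states.
Total: 3.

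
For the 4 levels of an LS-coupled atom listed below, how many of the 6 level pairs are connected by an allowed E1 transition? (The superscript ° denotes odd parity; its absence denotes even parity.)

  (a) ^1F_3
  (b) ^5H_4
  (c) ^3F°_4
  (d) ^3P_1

0

(a)–(b): forbidden (parity, ΔS, ΔL).
(a)–(c): forbidden (ΔS).
(a)–(d): forbidden (parity, ΔS, ΔL, ΔJ).
(b)–(c): forbidden (ΔS, ΔL).
(b)–(d): forbidden (parity, ΔS, ΔL, ΔJ).
(c)–(d): forbidden (ΔL, ΔJ).
Allowed pairs: 0 of 6.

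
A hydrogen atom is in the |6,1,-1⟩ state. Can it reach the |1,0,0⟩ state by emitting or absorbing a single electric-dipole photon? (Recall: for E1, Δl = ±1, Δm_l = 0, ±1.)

allowed

Δl = 0 − 1 = -1; the E1 rule Δl = ±1 is passes.
Δm_l = 0 − (-1) = +1. E1 requires Δm_l = 0, ±1: passes.
All E1 selection rules are satisfied.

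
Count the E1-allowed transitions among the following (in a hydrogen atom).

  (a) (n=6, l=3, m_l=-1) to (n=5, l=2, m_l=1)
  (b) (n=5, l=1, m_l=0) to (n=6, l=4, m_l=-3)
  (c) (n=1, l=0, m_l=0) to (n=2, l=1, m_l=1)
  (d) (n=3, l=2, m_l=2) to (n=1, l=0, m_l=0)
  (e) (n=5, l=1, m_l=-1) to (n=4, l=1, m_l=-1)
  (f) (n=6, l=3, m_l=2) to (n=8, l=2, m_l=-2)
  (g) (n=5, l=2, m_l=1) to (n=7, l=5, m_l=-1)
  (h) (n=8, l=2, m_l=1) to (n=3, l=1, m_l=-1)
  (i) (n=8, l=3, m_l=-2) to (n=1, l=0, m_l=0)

1

(a) forbidden — Δm_l = +2 (E1 requires Δm_l = 0, ±1)
(b) forbidden — Δl = +3 (E1 requires Δl = ±1); Δm_l = -3 (E1 requires Δm_l = 0, ±1)
(c) allowed
(d) forbidden — Δl = -2 (E1 requires Δl = ±1); Δm_l = -2 (E1 requires Δm_l = 0, ±1)
(e) forbidden — Δl = +0 (E1 requires Δl = ±1)
(f) forbidden — Δm_l = -4 (E1 requires Δm_l = 0, ±1)
(g) forbidden — Δl = +3 (E1 requires Δl = ±1); Δm_l = -2 (E1 requires Δm_l = 0, ±1)
(h) forbidden — Δm_l = -2 (E1 requires Δm_l = 0, ±1)
(i) forbidden — Δl = -3 (E1 requires Δl = ±1); Δm_l = +2 (E1 requires Δm_l = 0, ±1)
Total allowed: 1 of 9.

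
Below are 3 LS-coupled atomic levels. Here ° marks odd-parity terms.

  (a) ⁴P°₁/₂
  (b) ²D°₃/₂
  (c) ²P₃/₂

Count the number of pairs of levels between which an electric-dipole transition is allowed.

(a)–(b): forbidden (parity, ΔS).
(a)–(c): forbidden (ΔS).
(b)–(c): allowed.
Allowed pairs: 1 of 3.

1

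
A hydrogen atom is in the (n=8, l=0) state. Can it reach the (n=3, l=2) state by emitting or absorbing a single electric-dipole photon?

Δl = 2 − 0 = +2; the E1 rule Δl = ±1 is violated.
The transition is electric-dipole forbidden.

forbidden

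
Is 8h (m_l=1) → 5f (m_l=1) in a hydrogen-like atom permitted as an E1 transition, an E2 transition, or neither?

E2

Δl = 3 − 5 = -2; l_i + l_f = 8.
Δm_l = +0.
E1 (Δl = ±1, |Δm_l| ≤ 1): not satisfied.
E2 (Δl = 0,±2, l_i+l_f ≥ 2, |Δm_l| ≤ 2): satisfied.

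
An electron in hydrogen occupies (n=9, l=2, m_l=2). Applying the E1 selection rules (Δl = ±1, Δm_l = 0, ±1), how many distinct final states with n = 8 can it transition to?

4

E1 requires Δl = ±1, so l_f ∈ {1, 3}; with 0 ≤ l_f ≤ n_f−1 = 7, the allowed l_f values are {1, 3}.
For l_f = 1: m_f ∈ {m_i−1, m_i, m_i+1} ∩ [−1, 1] = {1} → 1 state.
For l_f = 3: m_f ∈ {m_i−1, m_i, m_i+1} ∩ [−3, 3] = {1, 2, 3} → 3 states.
Total: 4.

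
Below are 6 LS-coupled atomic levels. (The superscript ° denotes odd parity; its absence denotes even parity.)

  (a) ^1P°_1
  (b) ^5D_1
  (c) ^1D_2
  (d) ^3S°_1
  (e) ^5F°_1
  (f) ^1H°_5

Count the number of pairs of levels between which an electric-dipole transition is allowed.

2

(a)–(b): forbidden (ΔS).
(a)–(c): allowed.
(a)–(d): forbidden (parity, ΔS).
(a)–(e): forbidden (parity, ΔS, ΔL).
(a)–(f): forbidden (parity, ΔL, ΔJ).
(b)–(c): forbidden (parity, ΔS).
(b)–(d): forbidden (ΔS, ΔL).
(b)–(e): allowed.
(b)–(f): forbidden (ΔS, ΔL, ΔJ).
(c)–(d): forbidden (ΔS, ΔL).
(c)–(e): forbidden (ΔS).
(c)–(f): forbidden (ΔL, ΔJ).
(d)–(e): forbidden (parity, ΔS, ΔL).
(d)–(f): forbidden (parity, ΔS, ΔL, ΔJ).
(e)–(f): forbidden (parity, ΔS, ΔL, ΔJ).
Allowed pairs: 2 of 15.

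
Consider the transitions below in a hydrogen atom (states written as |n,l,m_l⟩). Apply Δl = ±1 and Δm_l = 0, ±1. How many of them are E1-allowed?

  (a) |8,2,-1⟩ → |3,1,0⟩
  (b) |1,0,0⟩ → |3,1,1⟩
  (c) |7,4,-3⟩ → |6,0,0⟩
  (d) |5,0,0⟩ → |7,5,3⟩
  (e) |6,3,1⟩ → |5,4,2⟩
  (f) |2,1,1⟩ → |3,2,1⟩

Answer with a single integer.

4

(a) allowed
(b) allowed
(c) forbidden — Δl = -4 (E1 requires Δl = ±1); Δm_l = +3 (E1 requires Δm_l = 0, ±1)
(d) forbidden — Δl = +5 (E1 requires Δl = ±1); Δm_l = +3 (E1 requires Δm_l = 0, ±1)
(e) allowed
(f) allowed
Total allowed: 4 of 6.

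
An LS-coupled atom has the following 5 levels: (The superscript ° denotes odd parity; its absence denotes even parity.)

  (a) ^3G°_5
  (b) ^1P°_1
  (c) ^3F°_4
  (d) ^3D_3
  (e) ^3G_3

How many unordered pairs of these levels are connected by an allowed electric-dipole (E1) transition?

2

(a)–(b): forbidden (parity, ΔS, ΔL, ΔJ).
(a)–(c): forbidden (parity).
(a)–(d): forbidden (ΔL, ΔJ).
(a)–(e): forbidden (ΔJ).
(b)–(c): forbidden (parity, ΔS, ΔL, ΔJ).
(b)–(d): forbidden (ΔS, ΔJ).
(b)–(e): forbidden (ΔS, ΔL, ΔJ).
(c)–(d): allowed.
(c)–(e): allowed.
(d)–(e): forbidden (parity, ΔL).
Allowed pairs: 2 of 10.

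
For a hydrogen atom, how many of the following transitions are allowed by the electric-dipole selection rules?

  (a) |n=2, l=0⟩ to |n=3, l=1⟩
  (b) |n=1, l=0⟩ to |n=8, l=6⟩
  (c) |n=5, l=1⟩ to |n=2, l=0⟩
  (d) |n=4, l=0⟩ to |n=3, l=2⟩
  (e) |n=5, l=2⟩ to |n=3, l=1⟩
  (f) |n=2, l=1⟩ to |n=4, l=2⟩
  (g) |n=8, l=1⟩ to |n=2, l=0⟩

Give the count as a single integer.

5

(a) allowed
(b) forbidden — Δl = +6 (E1 requires Δl = ±1)
(c) allowed
(d) forbidden — Δl = +2 (E1 requires Δl = ±1)
(e) allowed
(f) allowed
(g) allowed
Total allowed: 5 of 7.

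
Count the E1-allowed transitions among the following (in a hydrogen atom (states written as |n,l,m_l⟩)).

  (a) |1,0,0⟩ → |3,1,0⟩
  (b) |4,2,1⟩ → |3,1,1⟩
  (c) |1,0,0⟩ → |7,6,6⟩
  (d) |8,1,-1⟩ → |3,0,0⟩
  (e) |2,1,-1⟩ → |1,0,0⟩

4

(a) allowed
(b) allowed
(c) forbidden — Δl = +6 (E1 requires Δl = ±1); Δm_l = +6 (E1 requires Δm_l = 0, ±1)
(d) allowed
(e) allowed
Total allowed: 4 of 5.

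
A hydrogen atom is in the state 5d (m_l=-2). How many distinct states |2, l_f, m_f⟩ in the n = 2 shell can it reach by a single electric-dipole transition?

1

E1 requires Δl = ±1, so l_f ∈ {1, 3}; with 0 ≤ l_f ≤ n_f−1 = 1, the allowed l_f values are {1}.
For l_f = 1: m_f ∈ {m_i−1, m_i, m_i+1} ∩ [−1, 1] = {-1} → 1 state.
Total: 1.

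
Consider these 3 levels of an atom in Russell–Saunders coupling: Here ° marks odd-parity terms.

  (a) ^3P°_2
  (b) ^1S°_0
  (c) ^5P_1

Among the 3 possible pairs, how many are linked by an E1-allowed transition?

0

(a)–(b): forbidden (parity, ΔS, ΔJ).
(a)–(c): forbidden (ΔS).
(b)–(c): forbidden (ΔS).
Allowed pairs: 0 of 3.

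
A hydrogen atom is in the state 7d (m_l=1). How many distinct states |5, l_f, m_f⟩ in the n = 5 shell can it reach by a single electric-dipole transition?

E1 requires Δl = ±1, so l_f ∈ {1, 3}; with 0 ≤ l_f ≤ n_f−1 = 4, the allowed l_f values are {1, 3}.
For l_f = 1: m_f ∈ {m_i−1, m_i, m_i+1} ∩ [−1, 1] = {0, 1} → 2 states.
For l_f = 3: m_f ∈ {m_i−1, m_i, m_i+1} ∩ [−3, 3] = {0, 1, 2} → 3 states.
Total: 5.

5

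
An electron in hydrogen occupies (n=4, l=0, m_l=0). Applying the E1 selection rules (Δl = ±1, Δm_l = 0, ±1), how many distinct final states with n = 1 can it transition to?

0

E1 requires l_f ∈ {-1, 1}, but neither lies in [0, 0], so no final state is reachable.
Total: 0.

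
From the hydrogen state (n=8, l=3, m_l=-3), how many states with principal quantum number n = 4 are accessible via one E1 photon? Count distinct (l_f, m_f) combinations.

E1 requires Δl = ±1, so l_f ∈ {2, 4}; with 0 ≤ l_f ≤ n_f−1 = 3, the allowed l_f values are {2}.
For l_f = 2: m_f ∈ {m_i−1, m_i, m_i+1} ∩ [−2, 2] = {-2} → 1 state.
Total: 1.

1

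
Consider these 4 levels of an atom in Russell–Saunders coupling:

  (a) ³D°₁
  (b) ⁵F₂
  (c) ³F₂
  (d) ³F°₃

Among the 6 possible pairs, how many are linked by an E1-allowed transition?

(a)–(b): forbidden (ΔS).
(a)–(c): allowed.
(a)–(d): forbidden (parity, ΔJ).
(b)–(c): forbidden (parity, ΔS).
(b)–(d): forbidden (ΔS).
(c)–(d): allowed.
Allowed pairs: 2 of 6.

2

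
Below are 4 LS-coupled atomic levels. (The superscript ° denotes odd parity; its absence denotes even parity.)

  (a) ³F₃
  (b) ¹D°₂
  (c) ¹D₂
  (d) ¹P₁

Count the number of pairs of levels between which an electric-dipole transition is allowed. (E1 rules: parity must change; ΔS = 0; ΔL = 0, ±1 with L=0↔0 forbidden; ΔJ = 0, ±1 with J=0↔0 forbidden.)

2

(a)–(b): forbidden (ΔS).
(a)–(c): forbidden (parity, ΔS).
(a)–(d): forbidden (parity, ΔS, ΔL, ΔJ).
(b)–(c): allowed.
(b)–(d): allowed.
(c)–(d): forbidden (parity).
Allowed pairs: 2 of 6.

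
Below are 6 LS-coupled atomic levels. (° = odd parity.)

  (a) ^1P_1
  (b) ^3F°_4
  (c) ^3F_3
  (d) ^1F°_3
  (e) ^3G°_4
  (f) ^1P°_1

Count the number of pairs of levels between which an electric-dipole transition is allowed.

3

(a)–(b): forbidden (ΔS, ΔL, ΔJ).
(a)–(c): forbidden (parity, ΔS, ΔL, ΔJ).
(a)–(d): forbidden (ΔL, ΔJ).
(a)–(e): forbidden (ΔS, ΔL, ΔJ).
(a)–(f): allowed.
(b)–(c): allowed.
(b)–(d): forbidden (parity, ΔS).
(b)–(e): forbidden (parity).
(b)–(f): forbidden (parity, ΔS, ΔL, ΔJ).
(c)–(d): forbidden (ΔS).
(c)–(e): allowed.
(c)–(f): forbidden (ΔS, ΔL, ΔJ).
(d)–(e): forbidden (parity, ΔS).
(d)–(f): forbidden (parity, ΔL, ΔJ).
(e)–(f): forbidden (parity, ΔS, ΔL, ΔJ).
Allowed pairs: 3 of 15.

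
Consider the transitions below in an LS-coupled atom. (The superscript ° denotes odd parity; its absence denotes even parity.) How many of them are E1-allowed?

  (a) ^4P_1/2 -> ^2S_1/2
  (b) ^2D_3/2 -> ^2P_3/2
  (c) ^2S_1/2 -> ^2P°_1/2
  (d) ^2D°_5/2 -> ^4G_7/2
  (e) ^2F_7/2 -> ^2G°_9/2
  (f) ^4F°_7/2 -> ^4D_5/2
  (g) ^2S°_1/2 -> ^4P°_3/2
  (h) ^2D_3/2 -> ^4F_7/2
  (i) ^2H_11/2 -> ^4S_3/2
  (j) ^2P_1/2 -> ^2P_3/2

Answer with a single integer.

(a) forbidden (parity, ΔS fail)
(b) forbidden (parity fails)
(c) allowed
(d) forbidden (ΔS, ΔL fail)
(e) allowed
(f) allowed
(g) forbidden (parity, ΔS fail)
(h) forbidden (parity, ΔS, ΔJ fail)
(i) forbidden (parity, ΔS, ΔL, ΔJ fail)
(j) forbidden (parity fails)
Total allowed: 3 of 10.

3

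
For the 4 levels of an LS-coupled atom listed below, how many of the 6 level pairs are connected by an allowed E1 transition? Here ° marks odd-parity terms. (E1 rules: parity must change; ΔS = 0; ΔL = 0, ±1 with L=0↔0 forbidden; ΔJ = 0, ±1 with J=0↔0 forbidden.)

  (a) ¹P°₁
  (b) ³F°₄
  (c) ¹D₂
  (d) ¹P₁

2

(a)–(b): forbidden (parity, ΔS, ΔL, ΔJ).
(a)–(c): allowed.
(a)–(d): allowed.
(b)–(c): forbidden (ΔS, ΔJ).
(b)–(d): forbidden (ΔS, ΔL, ΔJ).
(c)–(d): forbidden (parity).
Allowed pairs: 2 of 6.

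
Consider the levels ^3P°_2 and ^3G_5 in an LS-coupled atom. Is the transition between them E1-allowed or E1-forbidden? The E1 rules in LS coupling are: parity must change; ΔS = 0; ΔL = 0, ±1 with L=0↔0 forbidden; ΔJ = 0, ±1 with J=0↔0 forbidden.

Parity must change: odd → even — ok.
ΔS = 0: S: 1 → 1 — ok.
ΔL = 0, ±1 (not L=0↔0): L: 1 → 4, ΔL = +3 — fails.
ΔJ = 0, ±1 (not J=0↔0): J: 2 → 5, ΔJ = +3 — fails.
Rule(s) violated: ΔL, ΔJ.

forbidden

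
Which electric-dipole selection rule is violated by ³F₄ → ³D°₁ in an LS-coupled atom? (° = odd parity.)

ΔJ = 0, ±1 (not J=0↔0): J: 4 → 1, ΔJ = -3 — fails.
ΔS = 0: S: 1 → 1 — ok.
ΔL = 0, ±1 (not L=0↔0): L: 3 → 2, ΔL = -1 — ok.
Parity must change: even → odd — ok.

the ΔJ = 0, ±1 rule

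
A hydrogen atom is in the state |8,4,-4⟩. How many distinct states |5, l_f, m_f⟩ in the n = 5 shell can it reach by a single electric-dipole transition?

1

E1 requires Δl = ±1, so l_f ∈ {3, 5}; with 0 ≤ l_f ≤ n_f−1 = 4, the allowed l_f values are {3}.
For l_f = 3: m_f ∈ {m_i−1, m_i, m_i+1} ∩ [−3, 3] = {-3} → 1 state.
Total: 1.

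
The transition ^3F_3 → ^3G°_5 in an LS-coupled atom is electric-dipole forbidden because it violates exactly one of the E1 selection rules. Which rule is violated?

the ΔJ = 0, ±1 rule

ΔS = 0: S: 1 → 1 — passes.
Parity must change: even → odd — passes.
ΔJ = 0, ±1 (not J=0↔0): J: 3 → 5, ΔJ = +2 — fails.
ΔL = 0, ±1 (not L=0↔0): L: 3 → 4, ΔL = +1 — passes.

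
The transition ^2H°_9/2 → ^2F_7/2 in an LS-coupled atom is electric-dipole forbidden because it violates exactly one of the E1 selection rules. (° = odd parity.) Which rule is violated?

the ΔL = 0, ±1 rule

Initial level: S=1/2, L=5, J=9/2, parity odd. Final level: S=1/2, L=3, J=7/2, parity even.
Parity must change: odd → even — passes.
ΔS = 0: S: 1/2 → 1/2 — passes.
ΔL = 0, ±1 (not L=0↔0): L: 5 → 3, ΔL = -2 — fails.
ΔJ = 0, ±1 (not J=0↔0): J: 9/2 → 7/2, ΔJ = -1 — passes.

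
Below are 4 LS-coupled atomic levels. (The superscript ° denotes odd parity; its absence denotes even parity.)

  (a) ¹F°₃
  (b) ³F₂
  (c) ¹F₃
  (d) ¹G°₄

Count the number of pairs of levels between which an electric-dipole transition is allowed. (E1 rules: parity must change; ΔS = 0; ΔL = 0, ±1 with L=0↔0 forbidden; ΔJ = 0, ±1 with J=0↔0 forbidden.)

(a)–(b): forbidden (ΔS).
(a)–(c): allowed.
(a)–(d): forbidden (parity).
(b)–(c): forbidden (parity, ΔS).
(b)–(d): forbidden (ΔS, ΔJ).
(c)–(d): allowed.
Allowed pairs: 2 of 6.

2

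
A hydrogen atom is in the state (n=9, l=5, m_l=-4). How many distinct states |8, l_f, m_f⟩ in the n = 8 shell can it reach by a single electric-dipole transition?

E1 requires Δl = ±1, so l_f ∈ {4, 6}; with 0 ≤ l_f ≤ n_f−1 = 7, the allowed l_f values are {4, 6}.
For l_f = 4: m_f ∈ {m_i−1, m_i, m_i+1} ∩ [−4, 4] = {-4, -3} → 2 states.
For l_f = 6: m_f ∈ {m_i−1, m_i, m_i+1} ∩ [−6, 6] = {-5, -4, -3} → 3 states.
Total: 5.

5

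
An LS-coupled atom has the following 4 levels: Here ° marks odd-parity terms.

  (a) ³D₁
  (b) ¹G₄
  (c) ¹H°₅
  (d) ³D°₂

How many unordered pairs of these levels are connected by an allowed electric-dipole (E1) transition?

(a)–(b): forbidden (parity, ΔS, ΔL, ΔJ).
(a)–(c): forbidden (ΔS, ΔL, ΔJ).
(a)–(d): allowed.
(b)–(c): allowed.
(b)–(d): forbidden (ΔS, ΔL, ΔJ).
(c)–(d): forbidden (parity, ΔS, ΔL, ΔJ).
Allowed pairs: 2 of 6.

2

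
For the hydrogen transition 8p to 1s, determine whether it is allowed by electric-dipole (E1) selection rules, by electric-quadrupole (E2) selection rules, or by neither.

Δl = 0 − 1 = -1; l_i + l_f = 1.
E1 (Δl = ±1): satisfied.
E2 (Δl = 0,±2, l_i+l_f ≥ 2): not satisfied.

E1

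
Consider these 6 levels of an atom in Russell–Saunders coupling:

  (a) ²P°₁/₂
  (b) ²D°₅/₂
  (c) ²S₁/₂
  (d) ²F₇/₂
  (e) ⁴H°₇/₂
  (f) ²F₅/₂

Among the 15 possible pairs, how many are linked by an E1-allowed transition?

3

(a)–(b): forbidden (parity, ΔJ).
(a)–(c): allowed.
(a)–(d): forbidden (ΔL, ΔJ).
(a)–(e): forbidden (parity, ΔS, ΔL, ΔJ).
(a)–(f): forbidden (ΔL, ΔJ).
(b)–(c): forbidden (ΔL, ΔJ).
(b)–(d): allowed.
(b)–(e): forbidden (parity, ΔS, ΔL).
(b)–(f): allowed.
(c)–(d): forbidden (parity, ΔL, ΔJ).
(c)–(e): forbidden (ΔS, ΔL, ΔJ).
(c)–(f): forbidden (parity, ΔL, ΔJ).
(d)–(e): forbidden (ΔS, ΔL).
(d)–(f): forbidden (parity).
(e)–(f): forbidden (ΔS, ΔL).
Allowed pairs: 3 of 15.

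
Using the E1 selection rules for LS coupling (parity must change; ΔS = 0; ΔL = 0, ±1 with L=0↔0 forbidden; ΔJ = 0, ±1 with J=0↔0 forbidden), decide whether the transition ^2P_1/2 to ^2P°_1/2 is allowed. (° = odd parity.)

allowed

Parity must change: even → odd — satisfied.
ΔS = 0: S: 1/2 → 1/2 — satisfied.
ΔL = 0, ±1 (not L=0↔0): L: 1 → 1, ΔL = +0 — satisfied.
ΔJ = 0, ±1 (not J=0↔0): J: 1/2 → 1/2, ΔJ = +0 — satisfied.
All four E1 rules are satisfied.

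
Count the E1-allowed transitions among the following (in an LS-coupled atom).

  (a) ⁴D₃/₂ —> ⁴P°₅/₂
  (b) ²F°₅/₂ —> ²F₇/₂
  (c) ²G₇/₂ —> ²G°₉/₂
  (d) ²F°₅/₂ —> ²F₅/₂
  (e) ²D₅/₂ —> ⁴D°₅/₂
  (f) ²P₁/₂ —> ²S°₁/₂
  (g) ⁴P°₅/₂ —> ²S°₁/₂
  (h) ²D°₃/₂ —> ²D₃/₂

(a) allowed
(b) allowed
(c) allowed
(d) allowed
(e) forbidden (ΔS fails)
(f) allowed
(g) forbidden (parity, ΔS, ΔJ fail)
(h) allowed
Total allowed: 6 of 8.

6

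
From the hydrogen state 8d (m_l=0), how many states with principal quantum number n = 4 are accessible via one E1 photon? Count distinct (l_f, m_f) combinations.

6

E1 requires Δl = ±1, so l_f ∈ {1, 3}; with 0 ≤ l_f ≤ n_f−1 = 3, the allowed l_f values are {1, 3}.
For l_f = 1: m_f ∈ {m_i−1, m_i, m_i+1} ∩ [−1, 1] = {-1, 0, 1} → 3 states.
For l_f = 3: m_f ∈ {m_i−1, m_i, m_i+1} ∩ [−3, 3] = {-1, 0, 1} → 3 states.
Total: 6.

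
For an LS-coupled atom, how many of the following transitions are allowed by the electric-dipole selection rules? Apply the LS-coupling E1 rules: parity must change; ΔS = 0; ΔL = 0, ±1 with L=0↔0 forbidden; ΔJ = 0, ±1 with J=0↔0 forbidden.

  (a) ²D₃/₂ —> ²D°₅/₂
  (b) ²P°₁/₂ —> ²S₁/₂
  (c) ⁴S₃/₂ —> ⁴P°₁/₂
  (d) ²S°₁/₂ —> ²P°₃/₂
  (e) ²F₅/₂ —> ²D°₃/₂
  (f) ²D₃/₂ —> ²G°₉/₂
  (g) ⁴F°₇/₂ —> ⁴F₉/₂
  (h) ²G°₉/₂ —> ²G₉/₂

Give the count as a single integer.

(a) allowed
(b) allowed
(c) allowed
(d) forbidden (parity fails)
(e) allowed
(f) forbidden (ΔL, ΔJ fail)
(g) allowed
(h) allowed
Total allowed: 6 of 8.

6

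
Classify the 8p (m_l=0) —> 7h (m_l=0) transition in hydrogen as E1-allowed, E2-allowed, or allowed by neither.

Δl = 5 − 1 = +4; l_i + l_f = 6.
Δm_l = +0.
E1 (Δl = ±1, |Δm_l| ≤ 1): not satisfied.
E2 (Δl = 0,±2, l_i+l_f ≥ 2, |Δm_l| ≤ 2): not satisfied.

neither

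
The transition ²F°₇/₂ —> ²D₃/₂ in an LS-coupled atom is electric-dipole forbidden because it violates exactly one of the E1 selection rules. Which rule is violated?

Initial level: S=1/2, L=3, J=7/2, parity odd. Final level: S=1/2, L=2, J=3/2, parity even.
ΔL = 0, ±1 (not L=0↔0): L: 3 → 2, ΔL = -1 — ✓.
Parity must change: odd → even — ✓.
ΔJ = 0, ±1 (not J=0↔0): J: 7/2 → 3/2, ΔJ = -2 — ✗.
ΔS = 0: S: 1/2 → 1/2 — ✓.

the ΔJ = 0, ±1 rule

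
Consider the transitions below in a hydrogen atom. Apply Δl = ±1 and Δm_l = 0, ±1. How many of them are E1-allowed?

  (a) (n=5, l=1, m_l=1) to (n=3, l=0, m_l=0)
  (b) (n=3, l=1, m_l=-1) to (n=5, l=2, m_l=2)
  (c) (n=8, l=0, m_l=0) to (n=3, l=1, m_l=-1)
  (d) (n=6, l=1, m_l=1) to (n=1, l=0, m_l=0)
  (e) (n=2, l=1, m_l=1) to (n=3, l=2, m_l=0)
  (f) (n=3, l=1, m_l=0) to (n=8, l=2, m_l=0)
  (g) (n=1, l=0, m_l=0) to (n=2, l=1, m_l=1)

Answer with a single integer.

6

(a) allowed
(b) forbidden — Δm_l = +3 (E1 requires Δm_l = 0, ±1)
(c) allowed
(d) allowed
(e) allowed
(f) allowed
(g) allowed
Total allowed: 6 of 7.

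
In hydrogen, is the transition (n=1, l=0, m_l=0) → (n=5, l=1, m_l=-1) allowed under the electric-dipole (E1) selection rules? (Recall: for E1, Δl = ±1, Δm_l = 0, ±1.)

allowed

Δl = 1 − 0 = +1; the E1 rule Δl = ±1 is passes.
m_l: 0 → -1 (Δm_l = -1). |Δm_l| ≤ 1 passes.
All E1 selection rules are satisfied.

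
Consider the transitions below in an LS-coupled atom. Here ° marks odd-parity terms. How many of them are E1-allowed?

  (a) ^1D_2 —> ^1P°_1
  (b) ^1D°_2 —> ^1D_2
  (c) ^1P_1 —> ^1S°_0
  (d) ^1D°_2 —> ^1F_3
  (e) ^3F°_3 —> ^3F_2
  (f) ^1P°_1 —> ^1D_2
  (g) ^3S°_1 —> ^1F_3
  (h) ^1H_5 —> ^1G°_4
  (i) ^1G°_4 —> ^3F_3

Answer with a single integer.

7

(a) allowed
(b) allowed
(c) allowed
(d) allowed
(e) allowed
(f) allowed
(g) forbidden (ΔS, ΔL, ΔJ fail)
(h) allowed
(i) forbidden (ΔS fails)
Total allowed: 7 of 9.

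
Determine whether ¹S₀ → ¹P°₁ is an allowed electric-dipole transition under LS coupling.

allowed

Initial level: S=0, L=0, J=0, parity even. Final level: S=0, L=1, J=1, parity odd.
ΔS = 0: S: 0 → 0 — passes.
ΔJ = 0, ±1 (not J=0↔0): J: 0 → 1, ΔJ = +1 — passes.
Parity must change: even → odd — passes.
ΔL = 0, ±1 (not L=0↔0): L: 0 → 1, ΔL = +1 — passes.
All four E1 rules are satisfied.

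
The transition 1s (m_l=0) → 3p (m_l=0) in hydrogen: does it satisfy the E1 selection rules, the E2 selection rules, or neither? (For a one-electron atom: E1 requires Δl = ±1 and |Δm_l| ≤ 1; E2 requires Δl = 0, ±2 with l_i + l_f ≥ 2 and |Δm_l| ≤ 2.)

Δl = 1 − 0 = +1; l_i + l_f = 1.
Δm_l = +0.
E1 (Δl = ±1, |Δm_l| ≤ 1): satisfied.
E2 (Δl = 0,±2, l_i+l_f ≥ 2, |Δm_l| ≤ 2): not satisfied.

E1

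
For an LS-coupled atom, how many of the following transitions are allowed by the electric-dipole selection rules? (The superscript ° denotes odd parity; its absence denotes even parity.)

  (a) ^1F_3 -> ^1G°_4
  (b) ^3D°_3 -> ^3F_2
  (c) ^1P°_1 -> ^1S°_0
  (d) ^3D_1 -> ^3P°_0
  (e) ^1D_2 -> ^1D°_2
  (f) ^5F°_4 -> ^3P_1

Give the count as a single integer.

(a) allowed
(b) allowed
(c) forbidden (parity fails)
(d) allowed
(e) allowed
(f) forbidden (ΔS, ΔL, ΔJ fail)
Total allowed: 4 of 6.

4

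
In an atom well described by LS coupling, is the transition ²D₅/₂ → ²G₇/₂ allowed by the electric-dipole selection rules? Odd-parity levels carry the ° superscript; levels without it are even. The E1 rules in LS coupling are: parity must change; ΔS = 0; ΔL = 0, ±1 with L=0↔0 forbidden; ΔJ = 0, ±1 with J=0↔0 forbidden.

ΔS = 0: S: 1/2 → 1/2 — ok.
ΔJ = 0, ±1 (not J=0↔0): J: 5/2 → 7/2, ΔJ = +1 — ok.
ΔL = 0, ±1 (not L=0↔0): L: 2 → 4, ΔL = +2 — fails.
Parity must change: even → even — fails.
Rule(s) violated: parity, ΔL.

forbidden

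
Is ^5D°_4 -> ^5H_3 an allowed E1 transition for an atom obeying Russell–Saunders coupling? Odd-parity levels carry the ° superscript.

forbidden

ΔJ = 0, ±1 (not J=0↔0): J: 4 → 3, ΔJ = -1 — satisfied.
Parity must change: odd → even — satisfied.
ΔS = 0: S: 2 → 2 — satisfied.
ΔL = 0, ±1 (not L=0↔0): L: 2 → 5, ΔL = +3 — violated.
Rule(s) violated: ΔL.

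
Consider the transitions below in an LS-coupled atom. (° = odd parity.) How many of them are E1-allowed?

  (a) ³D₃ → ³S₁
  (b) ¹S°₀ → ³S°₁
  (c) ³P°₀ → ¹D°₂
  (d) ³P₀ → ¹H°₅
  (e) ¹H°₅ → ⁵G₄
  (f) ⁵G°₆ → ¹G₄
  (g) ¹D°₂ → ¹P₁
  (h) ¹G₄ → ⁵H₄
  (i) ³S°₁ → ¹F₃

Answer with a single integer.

1

(a) forbidden (parity, ΔL, ΔJ fail)
(b) forbidden (parity, ΔS, ΔL fail)
(c) forbidden (parity, ΔS, ΔJ fail)
(d) forbidden (ΔS, ΔL, ΔJ fail)
(e) forbidden (ΔS fails)
(f) forbidden (ΔS, ΔJ fail)
(g) allowed
(h) forbidden (parity, ΔS fail)
(i) forbidden (ΔS, ΔL, ΔJ fail)
Total allowed: 1 of 9.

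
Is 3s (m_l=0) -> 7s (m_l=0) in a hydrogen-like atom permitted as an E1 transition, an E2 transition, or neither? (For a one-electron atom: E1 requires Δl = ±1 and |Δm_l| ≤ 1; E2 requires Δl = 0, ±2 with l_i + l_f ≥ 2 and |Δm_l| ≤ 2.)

Δl = 0 − 0 = +0; l_i + l_f = 0.
Δm_l = +0.
E1 (Δl = ±1, |Δm_l| ≤ 1): not satisfied.
E2 (Δl = 0,±2, l_i+l_f ≥ 2, |Δm_l| ≤ 2): not satisfied.

neither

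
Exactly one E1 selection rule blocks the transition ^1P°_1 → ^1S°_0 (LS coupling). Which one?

parity

Initial level: S=0, L=1, J=1, parity odd. Final level: S=0, L=0, J=0, parity odd.
Parity must change: odd → odd — ✗.
ΔJ = 0, ±1 (not J=0↔0): J: 1 → 0, ΔJ = -1 — ✓.
ΔS = 0: S: 0 → 0 — ✓.
ΔL = 0, ±1 (not L=0↔0): L: 1 → 0, ΔL = -1 — ✓.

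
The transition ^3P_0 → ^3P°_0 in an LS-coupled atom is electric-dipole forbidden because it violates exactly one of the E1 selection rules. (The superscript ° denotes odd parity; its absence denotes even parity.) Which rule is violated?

Reading off the term symbols: S 1→1, L 1→1, J 0→0, parity even→odd.
Parity must change: even → odd — ok.
ΔJ = 0, ±1 (not J=0↔0): J: 0 → 0, ΔJ = +0 — fails.
ΔL = 0, ±1 (not L=0↔0): L: 1 → 1, ΔL = +0 — ok.
ΔS = 0: S: 1 → 1 — ok.

the J=0 ↔ J=0 exclusion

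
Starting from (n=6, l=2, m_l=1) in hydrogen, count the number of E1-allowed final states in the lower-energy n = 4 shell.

5

E1 requires Δl = ±1, so l_f ∈ {1, 3}; with 0 ≤ l_f ≤ n_f−1 = 3, the allowed l_f values are {1, 3}.
For l_f = 1: m_f ∈ {m_i−1, m_i, m_i+1} ∩ [−1, 1] = {0, 1} → 2 states.
For l_f = 3: m_f ∈ {m_i−1, m_i, m_i+1} ∩ [−3, 3] = {0, 1, 2} → 3 states.
Total: 5.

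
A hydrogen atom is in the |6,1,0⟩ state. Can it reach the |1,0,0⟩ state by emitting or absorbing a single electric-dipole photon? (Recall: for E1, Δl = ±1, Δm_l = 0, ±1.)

allowed

l: 1 → 0 (Δl = -1). Δl = ±1 ✓.
m_l: 0 → 0 (Δm_l = +0). |Δm_l| ≤ 1 ✓.
All E1 selection rules are satisfied.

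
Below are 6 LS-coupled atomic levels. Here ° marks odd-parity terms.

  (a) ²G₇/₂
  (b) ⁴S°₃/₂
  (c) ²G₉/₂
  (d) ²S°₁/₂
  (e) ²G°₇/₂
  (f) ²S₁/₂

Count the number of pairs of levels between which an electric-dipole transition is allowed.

(a)–(b): forbidden (ΔS, ΔL, ΔJ).
(a)–(c): forbidden (parity).
(a)–(d): forbidden (ΔL, ΔJ).
(a)–(e): allowed.
(a)–(f): forbidden (parity, ΔL, ΔJ).
(b)–(c): forbidden (ΔS, ΔL, ΔJ).
(b)–(d): forbidden (parity, ΔS, ΔL).
(b)–(e): forbidden (parity, ΔS, ΔL, ΔJ).
(b)–(f): forbidden (ΔS, ΔL).
(c)–(d): forbidden (ΔL, ΔJ).
(c)–(e): allowed.
(c)–(f): forbidden (parity, ΔL, ΔJ).
(d)–(e): forbidden (parity, ΔL, ΔJ).
(d)–(f): forbidden (ΔL).
(e)–(f): forbidden (ΔL, ΔJ).
Allowed pairs: 2 of 15.

2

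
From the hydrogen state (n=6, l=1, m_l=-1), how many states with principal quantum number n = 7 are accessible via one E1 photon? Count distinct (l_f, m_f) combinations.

E1 requires Δl = ±1, so l_f ∈ {0, 2}; with 0 ≤ l_f ≤ n_f−1 = 6, the allowed l_f values are {0, 2}.
For l_f = 0: m_f ∈ {m_i−1, m_i, m_i+1} ∩ [−0, 0] = {0} → 1 state.
For l_f = 2: m_f ∈ {m_i−1, m_i, m_i+1} ∩ [−2, 2] = {-2, -1, 0} → 3 states.
Total: 4.

4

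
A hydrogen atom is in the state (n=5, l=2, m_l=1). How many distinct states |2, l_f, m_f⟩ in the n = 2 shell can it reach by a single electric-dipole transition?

2

E1 requires Δl = ±1, so l_f ∈ {1, 3}; with 0 ≤ l_f ≤ n_f−1 = 1, the allowed l_f values are {1}.
For l_f = 1: m_f ∈ {m_i−1, m_i, m_i+1} ∩ [−1, 1] = {0, 1} → 2 states.
Total: 2.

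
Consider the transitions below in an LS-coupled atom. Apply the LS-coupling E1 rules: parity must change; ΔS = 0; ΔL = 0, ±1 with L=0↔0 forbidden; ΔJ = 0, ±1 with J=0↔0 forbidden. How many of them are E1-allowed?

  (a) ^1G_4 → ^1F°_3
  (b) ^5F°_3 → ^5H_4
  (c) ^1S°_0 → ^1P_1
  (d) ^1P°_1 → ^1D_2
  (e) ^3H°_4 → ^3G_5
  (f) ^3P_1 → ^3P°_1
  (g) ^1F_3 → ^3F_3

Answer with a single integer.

(a) allowed
(b) forbidden (ΔL fails)
(c) allowed
(d) allowed
(e) allowed
(f) allowed
(g) forbidden (parity, ΔS fail)
Total allowed: 5 of 7.

5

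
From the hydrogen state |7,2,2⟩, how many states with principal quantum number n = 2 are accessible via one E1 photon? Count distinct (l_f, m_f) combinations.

1

E1 requires Δl = ±1, so l_f ∈ {1, 3}; with 0 ≤ l_f ≤ n_f−1 = 1, the allowed l_f values are {1}.
For l_f = 1: m_f ∈ {m_i−1, m_i, m_i+1} ∩ [−1, 1] = {1} → 1 state.
Total: 1.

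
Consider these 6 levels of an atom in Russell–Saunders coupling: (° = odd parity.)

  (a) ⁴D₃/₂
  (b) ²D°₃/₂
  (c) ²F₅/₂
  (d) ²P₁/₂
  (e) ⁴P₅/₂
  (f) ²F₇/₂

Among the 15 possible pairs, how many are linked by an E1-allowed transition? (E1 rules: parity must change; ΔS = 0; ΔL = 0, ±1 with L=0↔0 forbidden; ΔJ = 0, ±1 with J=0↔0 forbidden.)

2

(a)–(b): forbidden (ΔS).
(a)–(c): forbidden (parity, ΔS).
(a)–(d): forbidden (parity, ΔS).
(a)–(e): forbidden (parity).
(a)–(f): forbidden (parity, ΔS, ΔJ).
(b)–(c): allowed.
(b)–(d): allowed.
(b)–(e): forbidden (ΔS).
(b)–(f): forbidden (ΔJ).
(c)–(d): forbidden (parity, ΔL, ΔJ).
(c)–(e): forbidden (parity, ΔS, ΔL).
(c)–(f): forbidden (parity).
(d)–(e): forbidden (parity, ΔS, ΔJ).
(d)–(f): forbidden (parity, ΔL, ΔJ).
(e)–(f): forbidden (parity, ΔS, ΔL).
Allowed pairs: 2 of 15.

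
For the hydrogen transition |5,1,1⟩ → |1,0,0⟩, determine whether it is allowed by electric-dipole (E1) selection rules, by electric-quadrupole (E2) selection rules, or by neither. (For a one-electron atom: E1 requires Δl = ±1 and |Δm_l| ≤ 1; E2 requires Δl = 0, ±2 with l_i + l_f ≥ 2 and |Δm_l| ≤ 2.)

Δl = 0 − 1 = -1; l_i + l_f = 1.
Δm_l = -1.
E1 (Δl = ±1, |Δm_l| ≤ 1): satisfied.
E2 (Δl = 0,±2, l_i+l_f ≥ 2, |Δm_l| ≤ 2): not satisfied.

E1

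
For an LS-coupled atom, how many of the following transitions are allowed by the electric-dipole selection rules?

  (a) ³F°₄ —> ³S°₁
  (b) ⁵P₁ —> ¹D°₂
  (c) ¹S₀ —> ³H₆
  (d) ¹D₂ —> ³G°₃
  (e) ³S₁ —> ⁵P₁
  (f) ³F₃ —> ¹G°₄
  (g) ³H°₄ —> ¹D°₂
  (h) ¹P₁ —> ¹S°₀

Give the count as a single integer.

1

(a) forbidden (parity, ΔL, ΔJ fail)
(b) forbidden (ΔS fails)
(c) forbidden (parity, ΔS, ΔL, ΔJ fail)
(d) forbidden (ΔS, ΔL fail)
(e) forbidden (parity, ΔS fail)
(f) forbidden (ΔS fails)
(g) forbidden (parity, ΔS, ΔL, ΔJ fail)
(h) allowed
Total allowed: 1 of 8.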